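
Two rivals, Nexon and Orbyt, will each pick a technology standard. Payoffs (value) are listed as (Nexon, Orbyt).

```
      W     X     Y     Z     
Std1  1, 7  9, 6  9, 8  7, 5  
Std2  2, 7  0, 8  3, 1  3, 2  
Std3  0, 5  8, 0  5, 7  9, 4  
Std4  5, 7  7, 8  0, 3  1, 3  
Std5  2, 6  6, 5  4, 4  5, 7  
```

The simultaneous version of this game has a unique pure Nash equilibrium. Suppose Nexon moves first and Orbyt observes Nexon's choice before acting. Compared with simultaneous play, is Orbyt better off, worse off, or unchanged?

unchanged

Solve by backward induction (Nexon leads).
- Std1: Orbyt compares 7, 6, 8, 5 and picks Y; Nexon would get 9.
- Std2: Orbyt compares 7, 8, 1, 2 and picks X; Nexon would get 0.
- Std3: Orbyt compares 5, 0, 7, 4 and picks Y; Nexon would get 5.
- Std4: Orbyt compares 7, 8, 3, 3 and picks X; Nexon would get 7.
- Std5: Orbyt compares 6, 5, 4, 7 and picks Z; Nexon would get 5.
Maximizing over 9, 0, 5, 7, 5, Nexon chooses Std1. Subgame-perfect outcome: (Std1, Y) with payoffs (9, 8).
Now find the simultaneous Nash equilibrium.
Nexon's best replies: W→Std4; X→Std1; Y→Std1; Z→Std3.
Orbyt's best replies: Std1→Y; Std2→X; Std3→Y; Std4→X; Std5→Z.
Only (Std1, Y) has each player best-responding; Nash payoffs (9, 8).
Orbyt earns 8 sequentially versus 8 at the Nash outcome: unchanged.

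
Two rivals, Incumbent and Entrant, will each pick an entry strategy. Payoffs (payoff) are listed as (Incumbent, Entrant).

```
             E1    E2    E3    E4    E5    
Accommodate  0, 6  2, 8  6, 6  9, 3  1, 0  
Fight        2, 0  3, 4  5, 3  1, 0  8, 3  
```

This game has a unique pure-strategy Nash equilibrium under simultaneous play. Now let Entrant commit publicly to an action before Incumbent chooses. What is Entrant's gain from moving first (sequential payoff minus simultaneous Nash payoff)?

Work backward from Incumbent's decision.
- E1: Incumbent compares 0, 2 and picks Fight; Entrant would get 0.
- E2: Incumbent compares 2, 3 and picks Fight; Entrant would get 4.
- E3: Incumbent compares 6, 5 and picks Accommodate; Entrant would get 6.
- E4: Incumbent compares 9, 1 and picks Accommodate; Entrant would get 3.
- E5: Incumbent compares 1, 8 and picks Fight; Entrant would get 3.
Among 0, 4, 6, 3, 3, the best is 6 at E3. Subgame-perfect outcome: (Accommodate, E3) with payoffs (6, 6).
Now find the simultaneous Nash equilibrium.
Incumbent's best replies: E1→Fight; E2→Fight; E3→Accommodate; E4→Accommodate; E5→Fight.
Entrant's best replies: Accommodate→E2; Fight→E2.
The unique mutual best reply is (Fight, E2), giving (3, 4).
Entrant's commitment gain: 6 − 4 = 2.

2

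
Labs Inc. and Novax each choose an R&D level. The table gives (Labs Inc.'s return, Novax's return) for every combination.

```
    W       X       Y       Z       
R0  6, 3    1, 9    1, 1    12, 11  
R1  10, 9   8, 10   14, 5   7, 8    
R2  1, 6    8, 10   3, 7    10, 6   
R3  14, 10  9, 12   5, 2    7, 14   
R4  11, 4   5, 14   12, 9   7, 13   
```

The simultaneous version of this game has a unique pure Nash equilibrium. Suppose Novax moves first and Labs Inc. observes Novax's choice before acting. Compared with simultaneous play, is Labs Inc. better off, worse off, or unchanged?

worse off

Backward induction with Novax moving first.
- W: BR = R3, leader payoff 10.
- X: BR = R3, leader payoff 12.
- Y: BR = R1, leader payoff 5.
- Z: BR = R0, leader payoff 11.
Novax's induced payoffs are 10, 12, 5, 11, so Novax commits to X. Subgame-perfect outcome: (R3, X) with payoffs (9, 12).
For the simultaneous game, intersect best replies.
Labs Inc.'s best replies: W→R3; X→R3; Y→R1; Z→R0.
Novax's best replies: R0→Z; R1→X; R2→X; R3→Z; R4→X.
Only (R0, Z) has each player best-responding; Nash payoffs (12, 11).
Labs Inc. earns 9 sequentially versus 12 at the Nash outcome: worse off.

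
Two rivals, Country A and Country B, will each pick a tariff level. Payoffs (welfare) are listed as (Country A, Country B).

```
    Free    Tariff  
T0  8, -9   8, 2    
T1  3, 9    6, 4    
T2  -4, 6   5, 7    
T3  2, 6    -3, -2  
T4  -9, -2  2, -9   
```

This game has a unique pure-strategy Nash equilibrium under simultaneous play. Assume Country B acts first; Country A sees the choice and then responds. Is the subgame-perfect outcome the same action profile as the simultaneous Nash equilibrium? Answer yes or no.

yes

Backward induction with Country B moving first.
- Free → Country A plays T0 (best of 8, 3, -4, 2, -9); Country B gets -9.
- Tariff → Country A plays T0 (best of 8, 6, 5, -3, 2); Country B gets 2.
Country B's induced payoffs are -9, 2, so Country B commits to Tariff. Subgame-perfect outcome: (T0, Tariff) with payoffs (8, 2).
Now find the simultaneous Nash equilibrium.
Country A's best replies: Free→T0; Tariff→T0.
Country B's best replies: T0→Tariff; T1→Free; T2→Tariff; T3→Free; T4→Free.
The unique mutual best reply is (T0, Tariff), giving (8, 2).
Sequential outcome (T0, Tariff) coincides with the Nash profile (T0, Tariff).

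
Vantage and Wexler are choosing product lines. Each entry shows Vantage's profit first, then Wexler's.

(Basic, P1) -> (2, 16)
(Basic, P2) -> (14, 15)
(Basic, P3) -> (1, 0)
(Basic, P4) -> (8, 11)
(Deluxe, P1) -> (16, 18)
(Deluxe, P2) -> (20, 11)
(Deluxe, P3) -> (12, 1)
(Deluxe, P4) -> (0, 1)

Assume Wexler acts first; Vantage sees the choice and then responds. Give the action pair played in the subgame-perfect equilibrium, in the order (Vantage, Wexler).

Work backward from Vantage's decision.
- P1: BR = Deluxe, leader payoff 18.
- P2: BR = Deluxe, leader payoff 11.
- P3: BR = Deluxe, leader payoff 1.
- P4: BR = Basic, leader payoff 11.
Among 18, 11, 1, 11, the best is 18 at P1. Subgame-perfect outcome: (Deluxe, P1) with payoffs (16, 18).

(Deluxe, P1)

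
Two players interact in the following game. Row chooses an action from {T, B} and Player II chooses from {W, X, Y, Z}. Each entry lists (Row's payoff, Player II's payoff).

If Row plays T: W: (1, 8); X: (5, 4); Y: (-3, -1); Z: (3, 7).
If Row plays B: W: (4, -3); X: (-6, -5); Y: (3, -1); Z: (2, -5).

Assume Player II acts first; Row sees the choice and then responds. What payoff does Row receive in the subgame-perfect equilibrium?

3

Row best-responds to each possible Player II move:
- W: BR = B, leader payoff -3.
- X: BR = T, leader payoff 4.
- Y: BR = B, leader payoff -1.
- Z: BR = T, leader payoff 7.
Among -3, 4, -1, 7, the best is 7 at Z. Subgame-perfect outcome: (T, Z) with payoffs (3, 7).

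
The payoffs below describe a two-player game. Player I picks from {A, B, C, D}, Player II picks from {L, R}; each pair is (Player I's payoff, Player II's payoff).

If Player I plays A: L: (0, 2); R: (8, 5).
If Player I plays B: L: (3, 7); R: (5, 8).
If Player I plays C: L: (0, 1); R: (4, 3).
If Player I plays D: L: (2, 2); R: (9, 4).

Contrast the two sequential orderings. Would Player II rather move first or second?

If Player I leads: Player II's best replies are A→R, B→R, C→R, D→R; Player I's induced payoffs 8, 5, 4, 9; outcome (D, R), payoffs (9, 4).
If Player II leads: Player I's best replies are L→B, R→D; Player II's induced payoffs 7, 4; outcome (B, L), payoffs (3, 7).
Player II gets 7 moving first and 4 moving second, so Player II prefers to move first.

first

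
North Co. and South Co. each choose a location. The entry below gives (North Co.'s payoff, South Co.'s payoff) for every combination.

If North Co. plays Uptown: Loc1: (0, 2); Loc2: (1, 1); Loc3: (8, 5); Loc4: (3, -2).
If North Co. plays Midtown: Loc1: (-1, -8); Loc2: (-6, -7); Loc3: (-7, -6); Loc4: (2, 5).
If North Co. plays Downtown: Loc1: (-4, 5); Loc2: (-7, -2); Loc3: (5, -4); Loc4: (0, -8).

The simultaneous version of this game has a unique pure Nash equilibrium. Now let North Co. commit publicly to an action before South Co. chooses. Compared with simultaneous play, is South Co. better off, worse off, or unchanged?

unchanged

Backward induction with North Co. moving first.
- Uptown: South Co. compares 2, 1, 5, -2 and picks Loc3; North Co. would get 8.
- Midtown: South Co. compares -8, -7, -6, 5 and picks Loc4; North Co. would get 2.
- Downtown: South Co. compares 5, -2, -4, -8 and picks Loc1; North Co. would get -4.
North Co.'s induced payoffs are 8, 2, -4, so North Co. commits to Uptown. Subgame-perfect outcome: (Uptown, Loc3) with payoffs (8, 5).
For the simultaneous game, intersect best replies.
North Co.'s best replies: Loc1→Uptown; Loc2→Uptown; Loc3→Uptown; Loc4→Uptown.
South Co.'s best replies: Uptown→Loc3; Midtown→Loc4; Downtown→Loc1.
Only (Uptown, Loc3) has each player best-responding; Nash payoffs (8, 5).
South Co. earns 5 sequentially versus 5 at the Nash outcome: unchanged.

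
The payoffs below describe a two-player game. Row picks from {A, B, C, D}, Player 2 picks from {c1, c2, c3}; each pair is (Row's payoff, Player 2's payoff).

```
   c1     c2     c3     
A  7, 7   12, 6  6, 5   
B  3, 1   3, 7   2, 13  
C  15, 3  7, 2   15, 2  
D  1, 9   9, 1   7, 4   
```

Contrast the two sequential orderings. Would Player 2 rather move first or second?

If Row leads: Player 2's best replies are A→c1, B→c3, C→c1, D→c1; Row's induced payoffs 7, 2, 15, 1; outcome (C, c1), payoffs (15, 3).
If Player 2 leads: Row's best replies are c1→C, c2→A, c3→C; Player 2's induced payoffs 3, 6, 2; outcome (A, c2), payoffs (12, 6).
Player 2 gets 6 moving first and 3 moving second, so Player 2 prefers to move first.

first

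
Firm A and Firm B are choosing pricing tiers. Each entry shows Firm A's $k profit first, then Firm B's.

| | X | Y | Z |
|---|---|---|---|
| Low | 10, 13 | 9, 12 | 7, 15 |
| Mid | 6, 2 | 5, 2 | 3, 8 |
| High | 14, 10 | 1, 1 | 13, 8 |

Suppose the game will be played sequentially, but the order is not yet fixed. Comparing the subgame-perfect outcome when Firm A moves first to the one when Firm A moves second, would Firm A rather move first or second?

first

If Firm A leads: Firm B's best replies are Low→Z, Mid→Z, High→X; Firm A's induced payoffs 7, 3, 14; outcome (High, X), payoffs (14, 10).
If Firm B leads: Firm A's best replies are X→High, Y→Low, Z→High; Firm B's induced payoffs 10, 12, 8; outcome (Low, Y), payoffs (9, 12).
Firm A gets 14 moving first and 9 moving second, so Firm A prefers to move first.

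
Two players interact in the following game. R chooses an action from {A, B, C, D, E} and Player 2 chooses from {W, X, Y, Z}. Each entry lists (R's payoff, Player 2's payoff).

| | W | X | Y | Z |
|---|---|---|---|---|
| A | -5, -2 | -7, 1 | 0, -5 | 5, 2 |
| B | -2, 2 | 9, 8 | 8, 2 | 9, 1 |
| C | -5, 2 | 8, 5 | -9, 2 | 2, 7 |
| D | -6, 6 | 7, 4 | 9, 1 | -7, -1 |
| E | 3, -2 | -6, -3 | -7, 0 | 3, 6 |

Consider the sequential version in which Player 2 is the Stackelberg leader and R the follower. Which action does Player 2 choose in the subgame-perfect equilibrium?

X

Solve by backward induction (Player 2 leads).
- W: BR = E, leader payoff -2.
- X: BR = B, leader payoff 8.
- Y: BR = D, leader payoff 1.
- Z: BR = B, leader payoff 1.
Player 2's induced payoffs are -2, 8, 1, 1, so Player 2 commits to X. Subgame-perfect outcome: (B, X) with payoffs (9, 8).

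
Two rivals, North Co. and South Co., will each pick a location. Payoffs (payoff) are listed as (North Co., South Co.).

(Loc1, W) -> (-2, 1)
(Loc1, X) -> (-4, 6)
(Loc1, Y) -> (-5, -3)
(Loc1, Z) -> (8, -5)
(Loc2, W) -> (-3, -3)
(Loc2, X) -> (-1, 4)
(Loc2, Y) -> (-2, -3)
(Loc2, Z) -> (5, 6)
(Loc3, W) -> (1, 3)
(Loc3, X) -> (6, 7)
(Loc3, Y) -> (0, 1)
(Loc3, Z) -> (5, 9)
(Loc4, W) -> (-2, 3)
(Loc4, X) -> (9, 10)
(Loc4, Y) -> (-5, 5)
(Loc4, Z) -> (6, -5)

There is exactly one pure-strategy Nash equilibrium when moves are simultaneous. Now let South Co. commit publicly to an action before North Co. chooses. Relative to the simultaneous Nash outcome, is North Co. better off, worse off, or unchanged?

unchanged

North Co. best-responds to each possible South Co. move:
- W: BR = Loc3, leader payoff 3.
- X: BR = Loc4, leader payoff 10.
- Y: BR = Loc3, leader payoff 1.
- Z: BR = Loc1, leader payoff -5.
South Co.'s induced payoffs are 3, 10, 1, -5, so South Co. commits to X. Subgame-perfect outcome: (Loc4, X) with payoffs (9, 10).
For the simultaneous game, intersect best replies.
North Co.'s best replies: W→Loc3; X→Loc4; Y→Loc3; Z→Loc1.
South Co.'s best replies: Loc1→X; Loc2→Z; Loc3→Z; Loc4→X.
Only (Loc4, X) has each player best-responding; Nash payoffs (9, 10).
North Co. earns 9 sequentially versus 9 at the Nash outcome: unchanged.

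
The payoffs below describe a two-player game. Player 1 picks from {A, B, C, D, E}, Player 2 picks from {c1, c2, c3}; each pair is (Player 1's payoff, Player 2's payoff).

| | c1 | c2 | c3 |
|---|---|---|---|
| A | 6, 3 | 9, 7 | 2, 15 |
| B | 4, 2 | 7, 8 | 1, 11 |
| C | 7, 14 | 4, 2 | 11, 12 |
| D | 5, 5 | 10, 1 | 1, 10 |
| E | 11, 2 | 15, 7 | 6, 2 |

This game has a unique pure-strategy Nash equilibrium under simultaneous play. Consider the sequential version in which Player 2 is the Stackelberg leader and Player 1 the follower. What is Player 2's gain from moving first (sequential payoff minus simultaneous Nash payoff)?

Backward induction with Player 2 moving first.
- c1: BR = E, leader payoff 2.
- c2: BR = E, leader payoff 7.
- c3: BR = C, leader payoff 12.
Player 2's induced payoffs are 2, 7, 12, so Player 2 commits to c3. Subgame-perfect outcome: (C, c3) with payoffs (11, 12).
Now find the simultaneous Nash equilibrium.
Player 1's best replies: c1→E; c2→E; c3→C.
Player 2's best replies: A→c3; B→c3; C→c1; D→c3; E→c2.
The unique mutual best reply is (E, c2), giving (15, 7).
Player 2's commitment gain: 12 − 7 = 5.

5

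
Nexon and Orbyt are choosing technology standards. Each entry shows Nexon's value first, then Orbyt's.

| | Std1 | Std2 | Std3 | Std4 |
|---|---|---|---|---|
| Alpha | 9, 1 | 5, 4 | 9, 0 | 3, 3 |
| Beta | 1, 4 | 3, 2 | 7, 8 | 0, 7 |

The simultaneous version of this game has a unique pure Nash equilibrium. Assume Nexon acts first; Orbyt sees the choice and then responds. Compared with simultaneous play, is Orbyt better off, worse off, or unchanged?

better off

Orbyt best-responds to each possible Nexon move:
- Alpha: BR = Std2, leader payoff 5.
- Beta: BR = Std3, leader payoff 7.
Among 5, 7, the best is 7 at Beta. Subgame-perfect outcome: (Beta, Std3) with payoffs (7, 8).
Now find the simultaneous Nash equilibrium.
Nexon's best replies: Std1→Alpha; Std2→Alpha; Std3→Alpha; Std4→Alpha.
Orbyt's best replies: Alpha→Std2; Beta→Std3.
The unique mutual best reply is (Alpha, Std2), giving (5, 4).
Orbyt earns 8 sequentially versus 4 at the Nash outcome: better off.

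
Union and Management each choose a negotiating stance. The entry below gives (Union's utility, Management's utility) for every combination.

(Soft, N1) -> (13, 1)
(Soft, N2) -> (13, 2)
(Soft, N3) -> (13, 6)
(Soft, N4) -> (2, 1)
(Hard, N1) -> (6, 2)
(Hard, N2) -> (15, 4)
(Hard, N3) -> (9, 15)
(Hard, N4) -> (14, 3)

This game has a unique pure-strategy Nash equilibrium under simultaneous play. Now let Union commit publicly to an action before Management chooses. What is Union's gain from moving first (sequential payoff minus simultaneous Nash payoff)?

0

Solve by backward induction (Union leads).
- Soft → Management plays N3 (best of 1, 2, 6, 1); Union gets 13.
- Hard → Management plays N3 (best of 2, 4, 15, 3); Union gets 9.
Maximizing over 13, 9, Union chooses Soft. Subgame-perfect outcome: (Soft, N3) with payoffs (13, 6).
Under simultaneous play:
Union's best replies: N1→Soft; N2→Hard; N3→Soft; N4→Hard.
Management's best replies: Soft→N3; Hard→N3.
The unique mutual best reply is (Soft, N3), giving (13, 6).
Union's commitment gain: 13 − 13 = 0.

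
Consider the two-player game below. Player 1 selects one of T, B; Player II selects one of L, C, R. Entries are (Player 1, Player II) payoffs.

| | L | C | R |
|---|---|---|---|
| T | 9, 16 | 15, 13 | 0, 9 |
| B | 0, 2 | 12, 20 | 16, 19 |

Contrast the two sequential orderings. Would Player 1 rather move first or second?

If Player 1 leads: Player II's best replies are T→L, B→C; Player 1's induced payoffs 9, 12; outcome (B, C), payoffs (12, 20).
If Player II leads: Player 1's best replies are L→T, C→T, R→B; Player II's induced payoffs 16, 13, 19; outcome (B, R), payoffs (16, 19).
Player 1 gets 12 moving first and 16 moving second, so Player 1 prefers to move second.

second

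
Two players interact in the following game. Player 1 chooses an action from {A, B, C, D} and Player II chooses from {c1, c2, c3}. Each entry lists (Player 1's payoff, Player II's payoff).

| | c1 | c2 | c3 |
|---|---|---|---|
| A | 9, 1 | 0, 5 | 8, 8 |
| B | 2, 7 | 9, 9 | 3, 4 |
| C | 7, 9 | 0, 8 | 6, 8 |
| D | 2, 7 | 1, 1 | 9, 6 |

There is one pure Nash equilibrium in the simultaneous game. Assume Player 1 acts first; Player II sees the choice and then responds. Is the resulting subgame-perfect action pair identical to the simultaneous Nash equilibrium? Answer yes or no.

yes

Solve by backward induction (Player 1 leads).
- A → Player II plays c3 (best of 1, 5, 8); Player 1 gets 8.
- B → Player II plays c2 (best of 7, 9, 4); Player 1 gets 9.
- C → Player II plays c1 (best of 9, 8, 8); Player 1 gets 7.
- D → Player II plays c1 (best of 7, 1, 6); Player 1 gets 2.
Among 8, 9, 7, 2, the best is 9 at B. Subgame-perfect outcome: (B, c2) with payoffs (9, 9).
For the simultaneous game, intersect best replies.
Player 1's best replies: c1→A; c2→B; c3→D.
Player II's best replies: A→c3; B→c2; C→c1; D→c1.
Only (B, c2) has each player best-responding; Nash payoffs (9, 9).
Sequential outcome (B, c2) coincides with the Nash profile (B, c2).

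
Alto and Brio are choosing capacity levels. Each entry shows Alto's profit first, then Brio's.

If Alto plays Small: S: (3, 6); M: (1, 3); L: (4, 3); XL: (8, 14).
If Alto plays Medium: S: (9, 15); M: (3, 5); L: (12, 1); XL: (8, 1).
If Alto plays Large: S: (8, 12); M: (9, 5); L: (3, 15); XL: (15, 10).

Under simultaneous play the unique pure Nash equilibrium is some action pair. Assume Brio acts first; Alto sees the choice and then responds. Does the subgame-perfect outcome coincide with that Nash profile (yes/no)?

Alto best-responds to each possible Brio move:
- S → Alto plays Medium (best of 3, 9, 8); Brio gets 15.
- M → Alto plays Large (best of 1, 3, 9); Brio gets 5.
- L → Alto plays Medium (best of 4, 12, 3); Brio gets 1.
- XL → Alto plays Large (best of 8, 8, 15); Brio gets 10.
Maximizing over 15, 5, 1, 10, Brio chooses S. Subgame-perfect outcome: (Medium, S) with payoffs (9, 15).
For the simultaneous game, intersect best replies.
Alto's best replies: S→Medium; M→Large; L→Medium; XL→Large.
Brio's best replies: Small→XL; Medium→S; Large→L.
Only (Medium, S) has each player best-responding; Nash payoffs (9, 15).
Sequential outcome (Medium, S) coincides with the Nash profile (Medium, S).

yes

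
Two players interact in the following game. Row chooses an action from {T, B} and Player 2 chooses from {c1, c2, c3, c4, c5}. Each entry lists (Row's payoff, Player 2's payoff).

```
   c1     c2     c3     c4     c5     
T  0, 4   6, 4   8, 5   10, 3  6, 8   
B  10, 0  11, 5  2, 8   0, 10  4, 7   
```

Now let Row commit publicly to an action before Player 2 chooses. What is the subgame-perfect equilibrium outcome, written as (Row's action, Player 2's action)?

(T, c5)

Player 2 best-responds to each possible Row move:
- T: BR = c5, leader payoff 6.
- B: BR = c4, leader payoff 0.
Row's induced payoffs are 6, 0, so Row commits to T. Subgame-perfect outcome: (T, c5) with payoffs (6, 8).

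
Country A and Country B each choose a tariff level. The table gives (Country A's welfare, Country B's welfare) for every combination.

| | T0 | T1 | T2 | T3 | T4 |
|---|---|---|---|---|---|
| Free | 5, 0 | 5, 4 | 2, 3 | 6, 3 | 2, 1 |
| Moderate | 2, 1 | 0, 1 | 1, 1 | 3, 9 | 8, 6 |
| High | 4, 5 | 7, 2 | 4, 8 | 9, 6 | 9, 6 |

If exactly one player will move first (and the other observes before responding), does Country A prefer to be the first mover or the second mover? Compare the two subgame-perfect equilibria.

first

If Country A leads: Country B's best replies are Free→T1, Moderate→T3, High→T2; Country A's induced payoffs 5, 3, 4; outcome (Free, T1), payoffs (5, 4).
If Country B leads: Country A's best replies are T0→Free, T1→High, T2→High, T3→High, T4→High; Country B's induced payoffs 0, 2, 8, 6, 6; outcome (High, T2), payoffs (4, 8).
Country A gets 5 moving first and 4 moving second, so Country A prefers to move first.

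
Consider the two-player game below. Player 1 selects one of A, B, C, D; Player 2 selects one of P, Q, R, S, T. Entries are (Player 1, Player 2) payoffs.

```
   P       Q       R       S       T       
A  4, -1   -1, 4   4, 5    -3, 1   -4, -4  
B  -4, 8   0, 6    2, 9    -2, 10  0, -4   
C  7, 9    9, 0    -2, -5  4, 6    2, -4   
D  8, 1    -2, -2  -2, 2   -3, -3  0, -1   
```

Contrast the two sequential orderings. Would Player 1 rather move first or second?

If Player 1 leads: Player 2's best replies are A→R, B→S, C→P, D→R; Player 1's induced payoffs 4, -2, 7, -2; outcome (C, P), payoffs (7, 9).
If Player 2 leads: Player 1's best replies are P→D, Q→C, R→A, S→C, T→C; Player 2's induced payoffs 1, 0, 5, 6, -4; outcome (C, S), payoffs (4, 6).
Player 1 gets 7 moving first and 4 moving second, so Player 1 prefers to move first.

first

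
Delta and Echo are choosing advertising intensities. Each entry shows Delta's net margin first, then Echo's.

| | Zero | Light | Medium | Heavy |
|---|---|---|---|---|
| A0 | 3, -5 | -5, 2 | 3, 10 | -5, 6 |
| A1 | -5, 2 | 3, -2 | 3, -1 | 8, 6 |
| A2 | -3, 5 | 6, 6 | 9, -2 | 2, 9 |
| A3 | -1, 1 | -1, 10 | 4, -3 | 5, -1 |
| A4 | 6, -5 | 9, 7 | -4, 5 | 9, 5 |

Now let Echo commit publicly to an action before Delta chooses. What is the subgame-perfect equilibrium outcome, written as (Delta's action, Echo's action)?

(A4, Light)

Delta best-responds to each possible Echo move:
- Zero: BR = A4, leader payoff -5.
- Light: BR = A4, leader payoff 7.
- Medium: BR = A2, leader payoff -2.
- Heavy: BR = A4, leader payoff 5.
Echo's induced payoffs are -5, 7, -2, 5, so Echo commits to Light. Subgame-perfect outcome: (A4, Light) with payoffs (9, 7).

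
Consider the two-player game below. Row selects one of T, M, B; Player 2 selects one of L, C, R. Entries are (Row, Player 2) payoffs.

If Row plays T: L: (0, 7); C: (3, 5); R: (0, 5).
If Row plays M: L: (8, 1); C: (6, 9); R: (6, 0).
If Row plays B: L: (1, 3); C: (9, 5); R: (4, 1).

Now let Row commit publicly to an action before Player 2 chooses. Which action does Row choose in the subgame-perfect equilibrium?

Solve by backward induction (Row leads).
- T: Player 2 compares 7, 5, 5 and picks L; Row would get 0.
- M: Player 2 compares 1, 9, 0 and picks C; Row would get 6.
- B: Player 2 compares 3, 5, 1 and picks C; Row would get 9.
Maximizing over 0, 6, 9, Row chooses B. Subgame-perfect outcome: (B, C) with payoffs (9, 5).

B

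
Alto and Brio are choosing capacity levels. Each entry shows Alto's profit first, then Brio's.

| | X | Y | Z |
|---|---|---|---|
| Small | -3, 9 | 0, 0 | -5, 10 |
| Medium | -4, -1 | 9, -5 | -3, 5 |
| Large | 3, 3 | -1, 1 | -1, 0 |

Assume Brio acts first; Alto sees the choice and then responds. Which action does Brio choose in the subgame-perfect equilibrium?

Work backward from Alto's decision.
- X → Alto plays Large (best of -3, -4, 3); Brio gets 3.
- Y → Alto plays Medium (best of 0, 9, -1); Brio gets -5.
- Z → Alto plays Large (best of -5, -3, -1); Brio gets 0.
Maximizing over 3, -5, 0, Brio chooses X. Subgame-perfect outcome: (Large, X) with payoffs (3, 3).

X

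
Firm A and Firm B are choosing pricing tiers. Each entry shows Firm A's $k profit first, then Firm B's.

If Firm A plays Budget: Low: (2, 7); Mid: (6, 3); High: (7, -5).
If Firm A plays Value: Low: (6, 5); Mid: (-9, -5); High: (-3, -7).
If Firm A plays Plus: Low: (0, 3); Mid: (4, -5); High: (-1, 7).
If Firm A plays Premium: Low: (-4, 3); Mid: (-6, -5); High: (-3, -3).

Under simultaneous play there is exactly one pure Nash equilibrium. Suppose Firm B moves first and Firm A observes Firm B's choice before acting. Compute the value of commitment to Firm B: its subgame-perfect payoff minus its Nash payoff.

Firm A best-responds to each possible Firm B move:
- Low → Firm A plays Value (best of 2, 6, 0, -4); Firm B gets 5.
- Mid → Firm A plays Budget (best of 6, -9, 4, -6); Firm B gets 3.
- High → Firm A plays Budget (best of 7, -3, -1, -3); Firm B gets -5.
Maximizing over 5, 3, -5, Firm B chooses Low. Subgame-perfect outcome: (Value, Low) with payoffs (6, 5).
Under simultaneous play:
Firm A's best replies: Low→Value; Mid→Budget; High→Budget.
Firm B's best replies: Budget→Low; Value→Low; Plus→High; Premium→Low.
Only (Value, Low) has each player best-responding; Nash payoffs (6, 5).
Firm B's commitment gain: 5 − 5 = 0.

0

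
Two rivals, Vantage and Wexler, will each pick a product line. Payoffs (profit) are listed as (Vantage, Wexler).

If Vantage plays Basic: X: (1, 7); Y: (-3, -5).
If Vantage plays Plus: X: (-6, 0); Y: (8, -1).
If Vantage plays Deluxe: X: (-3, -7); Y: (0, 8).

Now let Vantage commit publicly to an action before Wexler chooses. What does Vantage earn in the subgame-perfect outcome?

1

Backward induction with Vantage moving first.
- Basic → Wexler plays X (best of 7, -5); Vantage gets 1.
- Plus → Wexler plays X (best of 0, -1); Vantage gets -6.
- Deluxe → Wexler plays Y (best of -7, 8); Vantage gets 0.
Vantage's induced payoffs are 1, -6, 0, so Vantage commits to Basic. Subgame-perfect outcome: (Basic, X) with payoffs (1, 7).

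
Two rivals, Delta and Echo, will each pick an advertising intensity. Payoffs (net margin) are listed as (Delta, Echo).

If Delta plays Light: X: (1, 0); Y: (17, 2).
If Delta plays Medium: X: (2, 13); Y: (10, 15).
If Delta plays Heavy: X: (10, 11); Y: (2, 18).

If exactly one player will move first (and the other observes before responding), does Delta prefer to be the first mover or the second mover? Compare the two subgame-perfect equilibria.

first

If Delta leads: Echo's best replies are Light→Y, Medium→Y, Heavy→Y; Delta's induced payoffs 17, 10, 2; outcome (Light, Y), payoffs (17, 2).
If Echo leads: Delta's best replies are X→Heavy, Y→Light; Echo's induced payoffs 11, 2; outcome (Heavy, X), payoffs (10, 11).
Delta gets 17 moving first and 10 moving second, so Delta prefers to move first.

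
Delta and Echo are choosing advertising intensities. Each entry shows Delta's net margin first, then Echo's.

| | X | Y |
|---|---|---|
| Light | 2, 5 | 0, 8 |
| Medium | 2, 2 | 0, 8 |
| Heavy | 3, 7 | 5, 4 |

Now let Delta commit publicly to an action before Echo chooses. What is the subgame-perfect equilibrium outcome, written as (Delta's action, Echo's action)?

Solve by backward induction (Delta leads).
- Light → Echo plays Y (best of 5, 8); Delta gets 0.
- Medium → Echo plays Y (best of 2, 8); Delta gets 0.
- Heavy → Echo plays X (best of 7, 4); Delta gets 3.
Among 0, 0, 3, the best is 3 at Heavy. Subgame-perfect outcome: (Heavy, X) with payoffs (3, 7).

(Heavy, X)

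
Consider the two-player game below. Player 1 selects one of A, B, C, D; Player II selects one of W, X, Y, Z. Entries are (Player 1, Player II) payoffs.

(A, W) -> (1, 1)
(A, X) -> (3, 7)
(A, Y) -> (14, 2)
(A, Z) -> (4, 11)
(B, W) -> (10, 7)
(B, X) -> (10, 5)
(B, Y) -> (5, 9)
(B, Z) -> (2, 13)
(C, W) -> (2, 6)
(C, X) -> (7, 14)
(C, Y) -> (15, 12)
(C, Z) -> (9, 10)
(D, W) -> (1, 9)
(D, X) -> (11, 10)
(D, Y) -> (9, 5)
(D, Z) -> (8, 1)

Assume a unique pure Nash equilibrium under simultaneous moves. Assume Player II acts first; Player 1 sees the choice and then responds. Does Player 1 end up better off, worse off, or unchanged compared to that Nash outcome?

better off

Solve by backward induction (Player II leads).
- W → Player 1 plays B (best of 1, 10, 2, 1); Player II gets 7.
- X → Player 1 plays D (best of 3, 10, 7, 11); Player II gets 10.
- Y → Player 1 plays C (best of 14, 5, 15, 9); Player II gets 12.
- Z → Player 1 plays C (best of 4, 2, 9, 8); Player II gets 10.
Player II's induced payoffs are 7, 10, 12, 10, so Player II commits to Y. Subgame-perfect outcome: (C, Y) with payoffs (15, 12).
For the simultaneous game, intersect best replies.
Player 1's best replies: W→B; X→D; Y→C; Z→C.
Player II's best replies: A→Z; B→Z; C→X; D→X.
The unique mutual best reply is (D, X), giving (11, 10).
Player 1 earns 15 sequentially versus 11 at the Nash outcome: better off.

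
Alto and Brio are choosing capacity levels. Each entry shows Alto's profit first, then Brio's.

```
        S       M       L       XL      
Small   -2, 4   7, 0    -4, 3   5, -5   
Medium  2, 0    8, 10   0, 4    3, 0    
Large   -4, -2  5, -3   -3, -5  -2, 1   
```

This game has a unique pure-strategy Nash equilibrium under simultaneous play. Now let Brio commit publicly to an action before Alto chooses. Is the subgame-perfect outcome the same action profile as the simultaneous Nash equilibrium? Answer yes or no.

yes

Work backward from Alto's decision.
- S: Alto compares -2, 2, -4 and picks Medium; Brio would get 0.
- M: Alto compares 7, 8, 5 and picks Medium; Brio would get 10.
- L: Alto compares -4, 0, -3 and picks Medium; Brio would get 4.
- XL: Alto compares 5, 3, -2 and picks Small; Brio would get -5.
Among 0, 10, 4, -5, the best is 10 at M. Subgame-perfect outcome: (Medium, M) with payoffs (8, 10).
For the simultaneous game, intersect best replies.
Alto's best replies: S→Medium; M→Medium; L→Medium; XL→Small.
Brio's best replies: Small→S; Medium→M; Large→XL.
The unique mutual best reply is (Medium, M), giving (8, 10).
Sequential outcome (Medium, M) coincides with the Nash profile (Medium, M).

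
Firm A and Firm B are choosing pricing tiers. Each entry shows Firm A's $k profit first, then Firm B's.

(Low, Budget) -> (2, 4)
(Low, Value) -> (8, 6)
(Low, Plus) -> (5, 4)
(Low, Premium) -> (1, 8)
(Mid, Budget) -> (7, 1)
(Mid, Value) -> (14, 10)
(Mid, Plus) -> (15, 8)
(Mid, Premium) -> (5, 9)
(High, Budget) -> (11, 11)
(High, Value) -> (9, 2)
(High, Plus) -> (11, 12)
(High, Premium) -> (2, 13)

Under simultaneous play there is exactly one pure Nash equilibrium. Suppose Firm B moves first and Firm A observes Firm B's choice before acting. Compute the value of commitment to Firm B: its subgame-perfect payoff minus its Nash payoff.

1

Solve by backward induction (Firm B leads).
- Budget: Firm A compares 2, 7, 11 and picks High; Firm B would get 11.
- Value: Firm A compares 8, 14, 9 and picks Mid; Firm B would get 10.
- Plus: Firm A compares 5, 15, 11 and picks Mid; Firm B would get 8.
- Premium: Firm A compares 1, 5, 2 and picks Mid; Firm B would get 9.
Maximizing over 11, 10, 8, 9, Firm B chooses Budget. Subgame-perfect outcome: (High, Budget) with payoffs (11, 11).
For the simultaneous game, intersect best replies.
Firm A's best replies: Budget→High; Value→Mid; Plus→Mid; Premium→Mid.
Firm B's best replies: Low→Premium; Mid→Value; High→Premium.
Only (Mid, Value) has each player best-responding; Nash payoffs (14, 10).
Firm B's commitment gain: 11 − 10 = 1.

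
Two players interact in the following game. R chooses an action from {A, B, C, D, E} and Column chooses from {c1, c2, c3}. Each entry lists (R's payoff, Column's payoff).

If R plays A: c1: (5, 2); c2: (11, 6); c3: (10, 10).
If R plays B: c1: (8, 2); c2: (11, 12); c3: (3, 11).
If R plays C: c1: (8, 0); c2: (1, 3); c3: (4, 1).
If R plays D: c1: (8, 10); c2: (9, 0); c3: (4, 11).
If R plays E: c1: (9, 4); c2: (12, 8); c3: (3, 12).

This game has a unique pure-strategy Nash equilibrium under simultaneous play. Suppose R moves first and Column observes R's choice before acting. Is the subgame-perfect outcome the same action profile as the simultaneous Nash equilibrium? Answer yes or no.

no

Work backward from Column's decision.
- A → Column plays c3 (best of 2, 6, 10); R gets 10.
- B → Column plays c2 (best of 2, 12, 11); R gets 11.
- C → Column plays c2 (best of 0, 3, 1); R gets 1.
- D → Column plays c3 (best of 10, 0, 11); R gets 4.
- E → Column plays c3 (best of 4, 8, 12); R gets 3.
Maximizing over 10, 11, 1, 4, 3, R chooses B. Subgame-perfect outcome: (B, c2) with payoffs (11, 12).
Now find the simultaneous Nash equilibrium.
R's best replies: c1→E; c2→E; c3→A.
Column's best replies: A→c3; B→c2; C→c2; D→c3; E→c3.
The unique mutual best reply is (A, c3), giving (10, 10).
Sequential outcome (B, c2) differs from the Nash profile (A, c3).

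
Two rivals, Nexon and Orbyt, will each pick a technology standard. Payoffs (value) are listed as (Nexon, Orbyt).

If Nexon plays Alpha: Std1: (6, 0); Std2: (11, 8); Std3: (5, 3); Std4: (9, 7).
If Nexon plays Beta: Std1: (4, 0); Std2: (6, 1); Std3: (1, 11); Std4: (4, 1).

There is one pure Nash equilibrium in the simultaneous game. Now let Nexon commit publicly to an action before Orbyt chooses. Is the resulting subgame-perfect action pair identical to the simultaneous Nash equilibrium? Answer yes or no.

Orbyt best-responds to each possible Nexon move:
- Alpha: BR = Std2, leader payoff 11.
- Beta: BR = Std3, leader payoff 1.
Among 11, 1, the best is 11 at Alpha. Subgame-perfect outcome: (Alpha, Std2) with payoffs (11, 8).
Now find the simultaneous Nash equilibrium.
Nexon's best replies: Std1→Alpha; Std2→Alpha; Std3→Alpha; Std4→Alpha.
Orbyt's best replies: Alpha→Std2; Beta→Std3.
The unique mutual best reply is (Alpha, Std2), giving (11, 8).
Sequential outcome (Alpha, Std2) coincides with the Nash profile (Alpha, Std2).

yes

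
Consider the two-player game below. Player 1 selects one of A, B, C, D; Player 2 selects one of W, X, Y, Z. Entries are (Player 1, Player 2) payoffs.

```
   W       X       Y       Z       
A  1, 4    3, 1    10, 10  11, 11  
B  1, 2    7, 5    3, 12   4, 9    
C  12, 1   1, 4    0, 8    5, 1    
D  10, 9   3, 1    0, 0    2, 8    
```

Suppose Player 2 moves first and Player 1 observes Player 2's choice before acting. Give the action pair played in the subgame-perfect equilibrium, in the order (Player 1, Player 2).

Player 1 best-responds to each possible Player 2 move:
- W → Player 1 plays C (best of 1, 1, 12, 10); Player 2 gets 1.
- X → Player 1 plays B (best of 3, 7, 1, 3); Player 2 gets 5.
- Y → Player 1 plays A (best of 10, 3, 0, 0); Player 2 gets 10.
- Z → Player 1 plays A (best of 11, 4, 5, 2); Player 2 gets 11.
Maximizing over 1, 5, 10, 11, Player 2 chooses Z. Subgame-perfect outcome: (A, Z) with payoffs (11, 11).

(A, Z)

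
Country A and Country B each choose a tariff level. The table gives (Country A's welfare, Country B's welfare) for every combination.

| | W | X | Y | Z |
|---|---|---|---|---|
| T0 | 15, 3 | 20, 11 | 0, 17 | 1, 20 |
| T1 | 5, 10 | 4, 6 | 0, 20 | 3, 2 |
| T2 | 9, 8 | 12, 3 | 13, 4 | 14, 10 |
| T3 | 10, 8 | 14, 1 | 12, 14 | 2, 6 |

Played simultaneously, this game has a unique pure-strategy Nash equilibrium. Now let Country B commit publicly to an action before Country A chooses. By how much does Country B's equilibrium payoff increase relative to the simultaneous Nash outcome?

1

Backward induction with Country B moving first.
- W: Country A compares 15, 5, 9, 10 and picks T0; Country B would get 3.
- X: Country A compares 20, 4, 12, 14 and picks T0; Country B would get 11.
- Y: Country A compares 0, 0, 13, 12 and picks T2; Country B would get 4.
- Z: Country A compares 1, 3, 14, 2 and picks T2; Country B would get 10.
Country B's induced payoffs are 3, 11, 4, 10, so Country B commits to X. Subgame-perfect outcome: (T0, X) with payoffs (20, 11).
For the simultaneous game, intersect best replies.
Country A's best replies: W→T0; X→T0; Y→T2; Z→T2.
Country B's best replies: T0→Z; T1→Y; T2→Z; T3→Y.
The unique mutual best reply is (T2, Z), giving (14, 10).
Country B's commitment gain: 11 − 10 = 1.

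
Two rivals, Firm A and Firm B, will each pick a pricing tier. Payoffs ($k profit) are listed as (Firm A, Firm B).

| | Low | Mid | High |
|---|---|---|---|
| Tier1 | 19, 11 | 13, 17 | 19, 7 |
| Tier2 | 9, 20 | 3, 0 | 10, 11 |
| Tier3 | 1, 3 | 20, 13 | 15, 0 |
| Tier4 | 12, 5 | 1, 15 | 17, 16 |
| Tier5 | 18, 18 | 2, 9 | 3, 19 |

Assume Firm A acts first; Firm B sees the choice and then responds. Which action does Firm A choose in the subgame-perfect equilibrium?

Tier3

Firm B best-responds to each possible Firm A move:
- Tier1: Firm B compares 11, 17, 7 and picks Mid; Firm A would get 13.
- Tier2: Firm B compares 20, 0, 11 and picks Low; Firm A would get 9.
- Tier3: Firm B compares 3, 13, 0 and picks Mid; Firm A would get 20.
- Tier4: Firm B compares 5, 15, 16 and picks High; Firm A would get 17.
- Tier5: Firm B compares 18, 9, 19 and picks High; Firm A would get 3.
Maximizing over 13, 9, 20, 17, 3, Firm A chooses Tier3. Subgame-perfect outcome: (Tier3, Mid) with payoffs (20, 13).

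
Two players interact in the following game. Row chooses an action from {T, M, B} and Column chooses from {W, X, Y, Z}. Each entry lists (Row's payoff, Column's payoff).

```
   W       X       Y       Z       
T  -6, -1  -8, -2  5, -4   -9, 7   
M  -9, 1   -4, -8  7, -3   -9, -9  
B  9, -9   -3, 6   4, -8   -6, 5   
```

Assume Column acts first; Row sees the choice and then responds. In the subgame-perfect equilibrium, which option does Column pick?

Row best-responds to each possible Column move:
- W → Row plays B (best of -6, -9, 9); Column gets -9.
- X → Row plays B (best of -8, -4, -3); Column gets 6.
- Y → Row plays M (best of 5, 7, 4); Column gets -3.
- Z → Row plays B (best of -9, -9, -6); Column gets 5.
Maximizing over -9, 6, -3, 5, Column chooses X. Subgame-perfect outcome: (B, X) with payoffs (-3, 6).

X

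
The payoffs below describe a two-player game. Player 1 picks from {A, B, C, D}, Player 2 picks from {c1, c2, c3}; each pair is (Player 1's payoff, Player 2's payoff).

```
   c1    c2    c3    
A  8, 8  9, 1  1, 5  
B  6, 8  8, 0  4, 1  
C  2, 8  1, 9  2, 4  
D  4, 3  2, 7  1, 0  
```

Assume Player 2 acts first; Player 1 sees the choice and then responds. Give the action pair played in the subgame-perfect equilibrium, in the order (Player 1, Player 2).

Solve by backward induction (Player 2 leads).
- c1 → Player 1 plays A (best of 8, 6, 2, 4); Player 2 gets 8.
- c2 → Player 1 plays A (best of 9, 8, 1, 2); Player 2 gets 1.
- c3 → Player 1 plays B (best of 1, 4, 2, 1); Player 2 gets 1.
Player 2's induced payoffs are 8, 1, 1, so Player 2 commits to c1. Subgame-perfect outcome: (A, c1) with payoffs (8, 8).

(A, c1)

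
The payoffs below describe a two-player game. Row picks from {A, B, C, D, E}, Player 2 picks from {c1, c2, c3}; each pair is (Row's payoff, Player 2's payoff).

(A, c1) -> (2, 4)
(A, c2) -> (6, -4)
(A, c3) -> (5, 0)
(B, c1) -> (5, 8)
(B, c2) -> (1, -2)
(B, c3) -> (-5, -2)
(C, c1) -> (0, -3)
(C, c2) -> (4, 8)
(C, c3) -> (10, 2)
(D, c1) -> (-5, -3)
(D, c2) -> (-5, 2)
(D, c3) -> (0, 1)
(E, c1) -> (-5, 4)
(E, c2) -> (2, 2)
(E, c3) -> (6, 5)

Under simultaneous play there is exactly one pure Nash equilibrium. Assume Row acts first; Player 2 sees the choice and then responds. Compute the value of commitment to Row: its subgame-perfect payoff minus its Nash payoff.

Player 2 best-responds to each possible Row move:
- A: BR = c1, leader payoff 2.
- B: BR = c1, leader payoff 5.
- C: BR = c2, leader payoff 4.
- D: BR = c2, leader payoff -5.
- E: BR = c3, leader payoff 6.
Among 2, 5, 4, -5, 6, the best is 6 at E. Subgame-perfect outcome: (E, c3) with payoffs (6, 5).
Now find the simultaneous Nash equilibrium.
Row's best replies: c1→B; c2→A; c3→C.
Player 2's best replies: A→c1; B→c1; C→c2; D→c2; E→c3.
Only (B, c1) has each player best-responding; Nash payoffs (5, 8).
Row's commitment gain: 6 − 5 = 1.

1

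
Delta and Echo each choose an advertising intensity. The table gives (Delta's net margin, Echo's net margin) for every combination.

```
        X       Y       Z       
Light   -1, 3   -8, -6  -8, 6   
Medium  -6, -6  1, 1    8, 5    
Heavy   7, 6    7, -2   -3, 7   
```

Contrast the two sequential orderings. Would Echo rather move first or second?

first

If Delta leads: Echo's best replies are Light→Z, Medium→Z, Heavy→Z; Delta's induced payoffs -8, 8, -3; outcome (Medium, Z), payoffs (8, 5).
If Echo leads: Delta's best replies are X→Heavy, Y→Heavy, Z→Medium; Echo's induced payoffs 6, -2, 5; outcome (Heavy, X), payoffs (7, 6).
Echo gets 6 moving first and 5 moving second, so Echo prefers to move first.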